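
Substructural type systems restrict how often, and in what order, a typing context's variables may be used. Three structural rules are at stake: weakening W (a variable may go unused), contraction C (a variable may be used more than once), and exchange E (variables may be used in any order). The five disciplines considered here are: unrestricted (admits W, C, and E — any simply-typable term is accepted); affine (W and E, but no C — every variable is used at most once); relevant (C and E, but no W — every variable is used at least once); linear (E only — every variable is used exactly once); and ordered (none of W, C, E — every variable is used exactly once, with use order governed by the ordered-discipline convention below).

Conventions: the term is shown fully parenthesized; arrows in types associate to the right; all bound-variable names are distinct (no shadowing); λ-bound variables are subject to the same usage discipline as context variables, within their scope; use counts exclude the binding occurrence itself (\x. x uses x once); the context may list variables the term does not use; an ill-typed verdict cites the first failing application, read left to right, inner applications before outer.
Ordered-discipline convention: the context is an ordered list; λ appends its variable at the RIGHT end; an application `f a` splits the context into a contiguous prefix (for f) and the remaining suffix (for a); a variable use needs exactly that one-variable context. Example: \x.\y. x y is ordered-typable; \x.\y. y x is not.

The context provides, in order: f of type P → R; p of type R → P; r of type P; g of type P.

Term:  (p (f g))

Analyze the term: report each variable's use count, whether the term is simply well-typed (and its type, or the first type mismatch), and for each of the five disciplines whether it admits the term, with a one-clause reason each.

usage: f: 1, p: 1, r: 0, g: 1
left-to-right use order: p, f, g
typing: well-typed at P
ordered: ✗ — r never used (weakening)
linear: ✗ — r never used (weakening)
affine: ✓ — at most one use each (f, p, r, g)
relevant: ✗ — r never used (weakening)
unrestricted: ✓ — typability at P is all that's needed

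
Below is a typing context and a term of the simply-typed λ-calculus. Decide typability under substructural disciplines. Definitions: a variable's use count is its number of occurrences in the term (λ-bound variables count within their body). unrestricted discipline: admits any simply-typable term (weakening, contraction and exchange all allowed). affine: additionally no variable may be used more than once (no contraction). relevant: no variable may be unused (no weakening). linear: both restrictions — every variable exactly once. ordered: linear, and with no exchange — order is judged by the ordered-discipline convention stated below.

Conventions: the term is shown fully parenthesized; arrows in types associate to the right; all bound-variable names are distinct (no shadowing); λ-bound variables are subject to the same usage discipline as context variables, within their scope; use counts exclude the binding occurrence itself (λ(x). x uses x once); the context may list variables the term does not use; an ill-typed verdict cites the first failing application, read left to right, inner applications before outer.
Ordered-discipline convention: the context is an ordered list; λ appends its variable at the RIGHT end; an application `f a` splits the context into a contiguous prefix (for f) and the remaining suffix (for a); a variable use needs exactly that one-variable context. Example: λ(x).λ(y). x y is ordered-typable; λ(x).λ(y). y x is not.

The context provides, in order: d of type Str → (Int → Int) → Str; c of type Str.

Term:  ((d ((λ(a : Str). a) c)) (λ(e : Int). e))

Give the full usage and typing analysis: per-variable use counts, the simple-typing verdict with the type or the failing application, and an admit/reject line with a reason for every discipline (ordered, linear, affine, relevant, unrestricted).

counts: d: 1×; c: 1×; a [bound]: 1×; e [bound]: 1×
uses in reading order: d, a, c, e
typing: well-typed at Str
ordered ✓ (d, c, a, e once each; derivable with no W/C/E)
linear ✓ (each of d, c, a, e used exactly once)
affine ✓ (none of d, c, a, e used more than once)
relevant ✓ (every one of d, c, a, e appears)
unrestricted ✓ (typability at Str is all that's needed)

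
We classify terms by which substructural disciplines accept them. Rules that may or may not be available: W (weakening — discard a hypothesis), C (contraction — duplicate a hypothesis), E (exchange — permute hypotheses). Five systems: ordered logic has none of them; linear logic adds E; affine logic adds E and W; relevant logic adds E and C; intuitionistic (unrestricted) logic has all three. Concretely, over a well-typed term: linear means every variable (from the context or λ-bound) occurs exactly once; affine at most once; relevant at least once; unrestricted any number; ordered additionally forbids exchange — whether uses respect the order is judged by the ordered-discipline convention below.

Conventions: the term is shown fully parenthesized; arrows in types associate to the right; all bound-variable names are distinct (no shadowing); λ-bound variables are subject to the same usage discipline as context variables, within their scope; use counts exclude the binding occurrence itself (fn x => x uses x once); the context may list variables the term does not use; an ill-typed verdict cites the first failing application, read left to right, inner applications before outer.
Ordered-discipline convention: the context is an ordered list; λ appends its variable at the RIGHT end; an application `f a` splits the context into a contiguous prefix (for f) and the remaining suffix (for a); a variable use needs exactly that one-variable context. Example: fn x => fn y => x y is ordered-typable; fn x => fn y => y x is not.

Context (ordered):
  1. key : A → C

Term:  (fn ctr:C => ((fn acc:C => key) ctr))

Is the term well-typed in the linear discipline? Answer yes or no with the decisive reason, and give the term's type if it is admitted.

no — needs weakening: acc unused
counts: key=1; ctr [bound]=1; acc [bound]=0
order of uses: key, ctr
typing: well-typed at C → A → C
all disciplines: ordered ✗, linear ✗, affine ✓, relevant ✗, unrestricted ✓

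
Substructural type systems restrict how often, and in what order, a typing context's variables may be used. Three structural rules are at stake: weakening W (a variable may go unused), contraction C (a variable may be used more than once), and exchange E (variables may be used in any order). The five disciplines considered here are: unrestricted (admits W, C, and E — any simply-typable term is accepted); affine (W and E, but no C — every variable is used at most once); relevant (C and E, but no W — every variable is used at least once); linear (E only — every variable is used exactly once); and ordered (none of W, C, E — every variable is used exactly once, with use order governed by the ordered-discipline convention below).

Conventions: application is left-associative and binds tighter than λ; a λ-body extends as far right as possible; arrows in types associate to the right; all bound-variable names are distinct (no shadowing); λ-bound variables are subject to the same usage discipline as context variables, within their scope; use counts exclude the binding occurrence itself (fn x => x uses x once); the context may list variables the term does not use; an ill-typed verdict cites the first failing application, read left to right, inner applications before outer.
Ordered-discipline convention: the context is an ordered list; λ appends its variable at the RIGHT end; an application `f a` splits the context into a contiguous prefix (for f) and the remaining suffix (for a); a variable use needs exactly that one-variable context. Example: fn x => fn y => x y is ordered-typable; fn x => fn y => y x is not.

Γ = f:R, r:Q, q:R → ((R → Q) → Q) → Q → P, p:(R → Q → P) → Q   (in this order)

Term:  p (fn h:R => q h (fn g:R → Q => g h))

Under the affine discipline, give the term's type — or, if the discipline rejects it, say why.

not well-typed under affine — needs contraction — h ×2
variable uses: f=0, r=0, q=1, p=1, h (λ-bound)=2, g (λ-bound)=1
use order (left to right): p, q, h, g, h
typing: well-typed — term : Q
summary: ordered ✗ · linear ✗ · affine ✗ · relevant ✗ · unrestricted ✓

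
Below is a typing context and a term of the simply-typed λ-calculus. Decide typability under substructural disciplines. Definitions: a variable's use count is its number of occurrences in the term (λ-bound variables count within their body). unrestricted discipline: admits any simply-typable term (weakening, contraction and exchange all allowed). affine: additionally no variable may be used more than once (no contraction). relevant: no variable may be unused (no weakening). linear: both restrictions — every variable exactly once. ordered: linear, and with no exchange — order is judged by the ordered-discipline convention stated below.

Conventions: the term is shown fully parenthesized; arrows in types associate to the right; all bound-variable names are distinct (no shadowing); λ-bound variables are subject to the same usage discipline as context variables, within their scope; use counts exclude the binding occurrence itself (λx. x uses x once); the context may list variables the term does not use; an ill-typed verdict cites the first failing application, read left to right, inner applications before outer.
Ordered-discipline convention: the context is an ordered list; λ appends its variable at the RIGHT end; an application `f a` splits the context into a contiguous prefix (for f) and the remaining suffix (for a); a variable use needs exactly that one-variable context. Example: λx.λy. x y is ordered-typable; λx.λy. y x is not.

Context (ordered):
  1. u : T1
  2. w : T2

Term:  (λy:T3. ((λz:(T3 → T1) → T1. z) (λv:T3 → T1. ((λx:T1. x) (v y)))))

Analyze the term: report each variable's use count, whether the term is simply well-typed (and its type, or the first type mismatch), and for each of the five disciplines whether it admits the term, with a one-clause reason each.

variable uses: u=0; w=0; y (λ-bound)=1; z (λ-bound)=1; v (λ-bound)=1; x (λ-bound)=1
uses in reading order: z, x, v, y
typing: well-typed — term : T3 → (T3 → T1) → T1
ordered ✗ (unused: u, w — weakening required)
linear ✗ (unused: u, w — weakening required)
affine ✓ (none of u, w, y, z, v, x used more than once)
relevant ✗ (unused: u, w — weakening required)
unrestricted ✓ (typability at T3 → (T3 → T1) → T1 is all that's needed)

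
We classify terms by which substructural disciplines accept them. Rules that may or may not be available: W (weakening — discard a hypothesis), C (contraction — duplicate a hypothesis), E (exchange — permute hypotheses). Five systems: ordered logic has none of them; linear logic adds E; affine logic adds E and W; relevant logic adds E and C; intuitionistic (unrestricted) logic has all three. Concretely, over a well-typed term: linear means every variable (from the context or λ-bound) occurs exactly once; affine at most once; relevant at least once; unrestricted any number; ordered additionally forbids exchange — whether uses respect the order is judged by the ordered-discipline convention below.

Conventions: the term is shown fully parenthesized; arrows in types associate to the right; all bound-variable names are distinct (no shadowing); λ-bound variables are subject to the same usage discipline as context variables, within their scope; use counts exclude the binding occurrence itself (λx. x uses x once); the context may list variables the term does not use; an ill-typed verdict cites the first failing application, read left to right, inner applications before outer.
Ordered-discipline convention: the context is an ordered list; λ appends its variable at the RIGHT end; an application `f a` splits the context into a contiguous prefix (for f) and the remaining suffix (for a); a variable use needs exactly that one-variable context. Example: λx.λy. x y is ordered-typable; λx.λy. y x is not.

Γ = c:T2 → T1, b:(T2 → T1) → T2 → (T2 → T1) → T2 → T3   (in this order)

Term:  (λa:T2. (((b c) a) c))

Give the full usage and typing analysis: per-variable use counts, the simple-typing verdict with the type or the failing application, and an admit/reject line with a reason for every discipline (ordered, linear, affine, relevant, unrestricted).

usage: c: 2; b: 1; a (λ-bound): 1
uses in reading order: b, c, a, c
typing: ✓ — T2 → T2 → T3
ordered: ✗, needs contraction — c ×2
linear: ✗, needs contraction — c ×2
affine: ✗, needs contraction — c ×2
relevant: ✓, none of c, b, a goes unused
unrestricted: ✓, well-typed at T2 → T2 → T3; no restrictions here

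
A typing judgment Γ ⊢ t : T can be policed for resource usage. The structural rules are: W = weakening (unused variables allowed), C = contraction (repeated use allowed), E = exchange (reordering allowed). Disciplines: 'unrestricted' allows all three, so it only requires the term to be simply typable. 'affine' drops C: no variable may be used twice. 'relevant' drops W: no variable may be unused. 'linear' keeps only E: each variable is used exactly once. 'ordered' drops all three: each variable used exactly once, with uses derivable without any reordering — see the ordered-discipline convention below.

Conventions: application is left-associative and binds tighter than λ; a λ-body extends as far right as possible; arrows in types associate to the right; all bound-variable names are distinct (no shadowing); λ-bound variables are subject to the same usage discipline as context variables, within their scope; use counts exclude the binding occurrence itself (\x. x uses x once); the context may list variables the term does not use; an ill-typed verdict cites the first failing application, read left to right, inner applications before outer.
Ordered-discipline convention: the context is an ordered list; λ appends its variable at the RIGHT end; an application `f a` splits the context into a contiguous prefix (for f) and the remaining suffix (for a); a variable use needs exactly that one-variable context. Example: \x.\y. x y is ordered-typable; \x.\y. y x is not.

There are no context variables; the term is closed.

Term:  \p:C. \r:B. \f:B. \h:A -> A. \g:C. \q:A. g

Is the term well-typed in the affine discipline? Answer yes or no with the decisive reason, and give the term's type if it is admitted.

yes — at most one use each (p, r, f, h, g, q); term : C -> B -> B -> (A -> A) -> C -> A -> C
use counts: p (bound)=0, r (bound)=0, f (bound)=0, h (bound)=0, g (bound)=1, q (bound)=0
use order (left to right): g
typing: well-typed at C -> B -> B -> (A -> A) -> C -> A -> C
across the five disciplines: ordered ✗ | linear ✗ | affine ✓ | relevant ✗ | unrestricted ✓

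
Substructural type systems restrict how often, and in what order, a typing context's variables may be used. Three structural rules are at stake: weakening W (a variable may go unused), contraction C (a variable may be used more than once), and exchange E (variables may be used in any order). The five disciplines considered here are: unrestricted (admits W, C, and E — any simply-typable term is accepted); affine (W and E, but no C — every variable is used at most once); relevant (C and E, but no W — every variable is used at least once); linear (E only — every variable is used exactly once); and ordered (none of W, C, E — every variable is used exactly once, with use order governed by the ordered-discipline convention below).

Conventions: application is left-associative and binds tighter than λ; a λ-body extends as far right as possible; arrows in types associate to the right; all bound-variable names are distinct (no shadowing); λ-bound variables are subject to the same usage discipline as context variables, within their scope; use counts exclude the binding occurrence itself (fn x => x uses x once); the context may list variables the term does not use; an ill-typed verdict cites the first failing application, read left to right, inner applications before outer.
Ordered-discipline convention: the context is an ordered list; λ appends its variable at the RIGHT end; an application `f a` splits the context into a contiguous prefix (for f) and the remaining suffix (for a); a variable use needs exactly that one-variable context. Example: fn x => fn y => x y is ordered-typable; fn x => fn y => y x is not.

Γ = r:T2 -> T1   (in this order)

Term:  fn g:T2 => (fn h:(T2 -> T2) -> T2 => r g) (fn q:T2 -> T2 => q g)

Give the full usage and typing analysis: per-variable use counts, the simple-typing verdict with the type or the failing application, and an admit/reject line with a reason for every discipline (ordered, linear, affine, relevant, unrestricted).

use counts: r: 1×, g (bound): 2×, h (bound): 0×, q (bound): 1×
use order (left to right): r, g, q, g
typing: the term checks, with type T2 -> T1
ordered ✗ (uses contraction: g ×2; h left unused)
linear ✗ (uses contraction: g ×2; h left unused)
affine ✗ (uses contraction: g ×2)
relevant ✗ (h left unused)
unrestricted ✓ (well-typed at T2 -> T1; no restrictions here)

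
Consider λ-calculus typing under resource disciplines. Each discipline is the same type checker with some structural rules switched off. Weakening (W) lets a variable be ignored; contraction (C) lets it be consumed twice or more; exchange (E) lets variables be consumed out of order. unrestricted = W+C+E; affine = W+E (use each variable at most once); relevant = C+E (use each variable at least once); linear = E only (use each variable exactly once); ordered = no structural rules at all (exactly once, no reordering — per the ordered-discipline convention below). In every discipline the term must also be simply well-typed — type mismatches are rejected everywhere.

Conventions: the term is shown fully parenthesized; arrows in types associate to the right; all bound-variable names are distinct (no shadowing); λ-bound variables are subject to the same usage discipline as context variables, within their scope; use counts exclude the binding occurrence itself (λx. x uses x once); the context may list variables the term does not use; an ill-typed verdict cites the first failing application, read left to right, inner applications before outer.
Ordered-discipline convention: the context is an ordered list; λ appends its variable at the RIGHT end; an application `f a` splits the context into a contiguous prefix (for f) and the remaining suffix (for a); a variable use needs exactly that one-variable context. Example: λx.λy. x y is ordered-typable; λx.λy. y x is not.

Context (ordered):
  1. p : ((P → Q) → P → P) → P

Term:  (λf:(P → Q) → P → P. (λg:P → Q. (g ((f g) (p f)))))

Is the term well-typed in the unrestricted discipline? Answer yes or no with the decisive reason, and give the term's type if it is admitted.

yes — well-typed at ((P → Q) → P → P) → (P → Q) → Q; no restrictions here; term : ((P → Q) → P → P) → (P → Q) → Q
use counts: p=1; f (λ-bound)=2; g (λ-bound)=2
left-to-right use order: g, f, g, p, f
typing: ✓ — ((P → Q) → P → P) → (P → Q) → Q
across the five disciplines: ordered ✗ | linear ✗ | affine ✗ | relevant ✓ | unrestricted ✓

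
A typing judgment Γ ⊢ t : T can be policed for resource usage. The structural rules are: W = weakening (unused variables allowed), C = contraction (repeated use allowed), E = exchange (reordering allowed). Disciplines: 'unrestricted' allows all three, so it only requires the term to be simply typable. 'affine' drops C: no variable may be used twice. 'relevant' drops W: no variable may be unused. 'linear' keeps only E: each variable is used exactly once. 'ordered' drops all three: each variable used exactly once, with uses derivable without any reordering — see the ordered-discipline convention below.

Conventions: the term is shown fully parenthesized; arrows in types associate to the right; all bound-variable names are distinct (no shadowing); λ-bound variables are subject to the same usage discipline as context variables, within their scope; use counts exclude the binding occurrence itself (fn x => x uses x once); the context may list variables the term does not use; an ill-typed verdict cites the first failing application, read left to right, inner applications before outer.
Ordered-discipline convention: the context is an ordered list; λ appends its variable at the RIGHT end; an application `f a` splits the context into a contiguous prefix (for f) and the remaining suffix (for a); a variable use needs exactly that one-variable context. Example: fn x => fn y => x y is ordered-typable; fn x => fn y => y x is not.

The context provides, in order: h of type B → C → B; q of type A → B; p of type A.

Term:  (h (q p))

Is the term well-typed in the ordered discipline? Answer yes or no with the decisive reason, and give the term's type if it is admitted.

yes — h, q, p once each; derivable with no W/C/E; term : C → B
variable uses: h: 1, q: 1, p: 1
left-to-right use order: h, q, p
typing: well-typed at C → B
summary: ordered ✓ | linear ✓ | affine ✓ | relevant ✓ | unrestricted ✓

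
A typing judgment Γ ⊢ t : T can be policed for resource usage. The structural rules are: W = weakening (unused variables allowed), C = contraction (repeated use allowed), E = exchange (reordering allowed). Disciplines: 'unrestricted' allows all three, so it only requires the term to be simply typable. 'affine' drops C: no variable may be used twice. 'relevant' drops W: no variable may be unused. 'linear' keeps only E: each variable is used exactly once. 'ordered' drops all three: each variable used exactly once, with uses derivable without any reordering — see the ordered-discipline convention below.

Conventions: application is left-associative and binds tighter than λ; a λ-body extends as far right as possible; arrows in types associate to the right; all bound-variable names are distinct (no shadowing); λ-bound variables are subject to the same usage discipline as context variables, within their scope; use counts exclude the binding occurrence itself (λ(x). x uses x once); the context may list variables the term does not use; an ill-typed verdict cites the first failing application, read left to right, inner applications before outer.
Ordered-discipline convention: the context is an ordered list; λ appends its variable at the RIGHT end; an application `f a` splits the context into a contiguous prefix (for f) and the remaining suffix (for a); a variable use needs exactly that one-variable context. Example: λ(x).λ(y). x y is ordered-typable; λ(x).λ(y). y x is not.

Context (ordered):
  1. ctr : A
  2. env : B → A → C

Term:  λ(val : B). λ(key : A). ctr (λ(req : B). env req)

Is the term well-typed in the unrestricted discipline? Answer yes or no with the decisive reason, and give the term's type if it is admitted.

no — a type mismatch blocks all five
usage: ctr=1; env=1; val [bound]=0; key [bound]=0; req [bound]=1
use order (left to right): ctr, env, req
typing: ill-typed: can't apply a value of type A
across the five disciplines: ordered ✗ · linear ✗ · affine ✗ · relevant ✗ · unrestricted ✗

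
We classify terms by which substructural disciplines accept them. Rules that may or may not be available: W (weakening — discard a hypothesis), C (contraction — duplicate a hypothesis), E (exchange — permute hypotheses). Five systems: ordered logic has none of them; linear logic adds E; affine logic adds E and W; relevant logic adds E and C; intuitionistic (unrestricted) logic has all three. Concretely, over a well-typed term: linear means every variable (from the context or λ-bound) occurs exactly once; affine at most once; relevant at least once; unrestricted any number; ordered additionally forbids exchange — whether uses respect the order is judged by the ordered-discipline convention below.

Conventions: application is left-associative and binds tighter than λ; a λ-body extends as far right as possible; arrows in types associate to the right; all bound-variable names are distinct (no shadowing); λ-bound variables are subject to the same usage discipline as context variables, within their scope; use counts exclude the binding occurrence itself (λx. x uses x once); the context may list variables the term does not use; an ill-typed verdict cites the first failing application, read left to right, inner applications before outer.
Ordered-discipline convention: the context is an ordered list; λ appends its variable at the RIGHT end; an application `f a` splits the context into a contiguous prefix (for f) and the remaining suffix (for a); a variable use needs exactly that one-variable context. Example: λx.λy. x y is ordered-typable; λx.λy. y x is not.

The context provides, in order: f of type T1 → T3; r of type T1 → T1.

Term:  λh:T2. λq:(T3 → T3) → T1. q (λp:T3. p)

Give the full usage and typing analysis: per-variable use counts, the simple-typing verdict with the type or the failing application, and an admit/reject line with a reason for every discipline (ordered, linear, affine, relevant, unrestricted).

use counts: f: 0, r: 0, h (bound): 0, q (bound): 1, p (bound): 1
uses in reading order: q, p
typing: well-typed at T2 → ((T3 → T3) → T1) → T1
ordered: ✗, f, r, h left unused
linear: ✗, f, r, h left unused
affine: ✓, at most one use each (f, r, h, q, p)
relevant: ✗, f, r, h left unused
unrestricted: ✓, simply typable at T2 → ((T3 → T3) → T1) → T1; W, C, E all held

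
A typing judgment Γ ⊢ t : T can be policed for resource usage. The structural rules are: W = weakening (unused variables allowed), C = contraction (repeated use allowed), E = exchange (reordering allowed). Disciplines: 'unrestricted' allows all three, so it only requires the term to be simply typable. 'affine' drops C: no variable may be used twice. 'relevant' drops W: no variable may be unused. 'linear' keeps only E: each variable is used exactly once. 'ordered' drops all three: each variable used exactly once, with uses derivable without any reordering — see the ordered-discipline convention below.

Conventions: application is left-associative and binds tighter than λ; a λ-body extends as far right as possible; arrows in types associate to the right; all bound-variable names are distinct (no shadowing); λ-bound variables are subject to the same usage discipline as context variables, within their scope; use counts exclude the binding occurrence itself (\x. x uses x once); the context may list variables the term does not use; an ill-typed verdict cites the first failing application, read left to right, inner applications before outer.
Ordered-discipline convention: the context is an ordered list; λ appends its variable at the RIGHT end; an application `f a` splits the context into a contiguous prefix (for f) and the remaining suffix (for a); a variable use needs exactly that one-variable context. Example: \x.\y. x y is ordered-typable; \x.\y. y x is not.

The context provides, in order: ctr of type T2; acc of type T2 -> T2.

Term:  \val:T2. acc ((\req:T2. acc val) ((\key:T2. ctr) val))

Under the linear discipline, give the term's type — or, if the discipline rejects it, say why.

not well-typed under linear — uses contraction: acc ×2, val ×2; unused: req, key — weakening required
use counts: ctr=1, acc=2, val [bound]=2, req [bound]=0, key [bound]=0
uses in reading order: acc, acc, val, ctr, val
typing: ✓ — T2 -> T2
summary: ordered ✗, linear ✗, affine ✗, relevant ✗, unrestricted ✓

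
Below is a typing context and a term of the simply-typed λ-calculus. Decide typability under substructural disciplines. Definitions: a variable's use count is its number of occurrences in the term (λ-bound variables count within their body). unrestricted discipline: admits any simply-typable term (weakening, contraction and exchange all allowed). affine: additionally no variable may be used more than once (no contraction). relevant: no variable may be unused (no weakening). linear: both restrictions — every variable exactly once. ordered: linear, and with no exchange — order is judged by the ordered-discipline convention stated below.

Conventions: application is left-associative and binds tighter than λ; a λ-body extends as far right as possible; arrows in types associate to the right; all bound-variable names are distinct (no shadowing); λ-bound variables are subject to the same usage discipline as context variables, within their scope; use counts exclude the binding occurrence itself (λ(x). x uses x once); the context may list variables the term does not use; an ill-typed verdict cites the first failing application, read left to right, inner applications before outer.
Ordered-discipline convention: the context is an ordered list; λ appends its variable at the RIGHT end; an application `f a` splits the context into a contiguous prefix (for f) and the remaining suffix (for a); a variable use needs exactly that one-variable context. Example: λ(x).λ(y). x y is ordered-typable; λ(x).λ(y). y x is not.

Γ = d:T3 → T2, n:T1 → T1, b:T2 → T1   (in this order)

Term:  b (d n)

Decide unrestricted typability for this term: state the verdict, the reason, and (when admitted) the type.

no — fails simple typing
counts: d: 1, n: 1, b: 1
uses in reading order: b, d, n
typing: ill-typed: an argument T1 → T1 mismatches the expected T3
per-discipline verdicts: ordered ✗ | linear ✗ | affine ✗ | relevant ✗ | unrestricted ✗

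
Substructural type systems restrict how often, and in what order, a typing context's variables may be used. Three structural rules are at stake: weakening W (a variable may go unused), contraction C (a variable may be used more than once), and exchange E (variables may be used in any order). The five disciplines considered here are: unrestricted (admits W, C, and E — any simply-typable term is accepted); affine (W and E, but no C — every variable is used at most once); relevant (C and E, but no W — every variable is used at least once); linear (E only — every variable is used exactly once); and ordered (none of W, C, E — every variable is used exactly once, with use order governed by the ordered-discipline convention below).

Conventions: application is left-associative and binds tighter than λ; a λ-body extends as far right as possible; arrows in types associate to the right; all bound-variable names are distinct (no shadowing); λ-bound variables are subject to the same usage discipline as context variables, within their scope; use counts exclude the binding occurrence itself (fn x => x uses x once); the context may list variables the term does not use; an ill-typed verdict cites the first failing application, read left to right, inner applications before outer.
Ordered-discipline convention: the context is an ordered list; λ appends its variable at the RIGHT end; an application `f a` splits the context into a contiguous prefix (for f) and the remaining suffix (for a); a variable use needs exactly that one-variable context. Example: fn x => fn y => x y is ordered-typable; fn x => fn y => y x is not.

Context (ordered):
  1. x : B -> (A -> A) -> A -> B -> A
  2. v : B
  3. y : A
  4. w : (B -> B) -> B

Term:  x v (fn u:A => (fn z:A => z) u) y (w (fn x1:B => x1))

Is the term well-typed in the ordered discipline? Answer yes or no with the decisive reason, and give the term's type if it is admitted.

yes — one use each (x, v, y, w, u, z, x1); ordered split holds; term : A
usage: x=1; v=1; y=1; w=1; u [bound]=1; z [bound]=1; x1 [bound]=1
uses in reading order: x, v, z, u, y, w, x1
typing: ✓ — A
summary: ordered ✓; linear ✓; affine ✓; relevant ✓; unrestricted ✓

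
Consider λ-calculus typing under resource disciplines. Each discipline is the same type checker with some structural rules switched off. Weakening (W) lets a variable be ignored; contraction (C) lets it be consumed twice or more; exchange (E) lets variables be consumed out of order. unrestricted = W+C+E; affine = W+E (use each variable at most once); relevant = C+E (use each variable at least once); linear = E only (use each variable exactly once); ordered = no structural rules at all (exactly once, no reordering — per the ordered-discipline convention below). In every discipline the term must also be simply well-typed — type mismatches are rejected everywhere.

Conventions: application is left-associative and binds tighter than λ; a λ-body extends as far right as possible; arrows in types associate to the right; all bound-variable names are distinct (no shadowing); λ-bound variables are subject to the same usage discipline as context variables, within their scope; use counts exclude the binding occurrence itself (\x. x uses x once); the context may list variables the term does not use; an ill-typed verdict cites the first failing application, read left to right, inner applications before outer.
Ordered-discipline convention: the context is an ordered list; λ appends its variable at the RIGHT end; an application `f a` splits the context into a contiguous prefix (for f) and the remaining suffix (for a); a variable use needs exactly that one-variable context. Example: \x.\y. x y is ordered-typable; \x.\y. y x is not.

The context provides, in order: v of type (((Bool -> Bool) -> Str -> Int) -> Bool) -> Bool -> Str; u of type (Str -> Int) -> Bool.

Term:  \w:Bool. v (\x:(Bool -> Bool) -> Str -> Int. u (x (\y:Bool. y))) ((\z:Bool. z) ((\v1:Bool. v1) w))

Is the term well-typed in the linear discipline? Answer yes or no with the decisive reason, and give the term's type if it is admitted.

yes — exactly-once usage across v, u, w, x, y, z, v1; term : Bool -> Str
use counts: v=1; u=1; w (bound)=1; x (bound)=1; y (bound)=1; z (bound)=1; v1 (bound)=1
use order (left to right): v, u, x, y, z, v1, w
typing: ✓ — Bool -> Str
across the five disciplines: ordered ✓, linear ✓, affine ✓, relevant ✓, unrestricted ✓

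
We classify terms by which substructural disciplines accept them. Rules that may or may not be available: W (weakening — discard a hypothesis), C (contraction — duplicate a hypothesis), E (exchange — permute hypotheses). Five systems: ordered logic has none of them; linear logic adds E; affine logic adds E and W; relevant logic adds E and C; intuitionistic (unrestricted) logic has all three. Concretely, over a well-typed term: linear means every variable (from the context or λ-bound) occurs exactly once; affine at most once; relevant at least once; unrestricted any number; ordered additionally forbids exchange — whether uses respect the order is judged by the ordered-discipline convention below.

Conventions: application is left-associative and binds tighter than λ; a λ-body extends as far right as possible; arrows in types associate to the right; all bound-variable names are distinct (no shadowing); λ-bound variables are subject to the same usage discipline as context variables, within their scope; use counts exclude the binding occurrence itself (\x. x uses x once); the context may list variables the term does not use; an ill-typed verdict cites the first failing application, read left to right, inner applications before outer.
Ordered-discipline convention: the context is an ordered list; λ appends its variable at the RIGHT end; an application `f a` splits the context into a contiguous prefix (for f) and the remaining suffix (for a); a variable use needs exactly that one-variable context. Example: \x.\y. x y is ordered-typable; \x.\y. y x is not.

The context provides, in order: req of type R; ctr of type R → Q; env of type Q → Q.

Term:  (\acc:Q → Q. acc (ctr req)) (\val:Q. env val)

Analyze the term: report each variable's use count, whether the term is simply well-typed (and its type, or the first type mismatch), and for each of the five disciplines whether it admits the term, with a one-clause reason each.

use counts: req ×1; ctr ×1; env ×1; acc (λ-bound) ×1; val (λ-bound) ×1
use order (left to right): acc, ctr, req, env, val
typing: ✓ — Q
ordered: ✗ — no ordered split (uses run acc, ctr, req, env, val)
linear: ✓ — req, ctr, env, acc, val: one use apiece
affine: ✓ — at most one use each (req, ctr, env, acc, val)
relevant: ✓ — none of req, ctr, env, acc, val goes unused
unrestricted: ✓ — simply typable at Q; W, C, E all held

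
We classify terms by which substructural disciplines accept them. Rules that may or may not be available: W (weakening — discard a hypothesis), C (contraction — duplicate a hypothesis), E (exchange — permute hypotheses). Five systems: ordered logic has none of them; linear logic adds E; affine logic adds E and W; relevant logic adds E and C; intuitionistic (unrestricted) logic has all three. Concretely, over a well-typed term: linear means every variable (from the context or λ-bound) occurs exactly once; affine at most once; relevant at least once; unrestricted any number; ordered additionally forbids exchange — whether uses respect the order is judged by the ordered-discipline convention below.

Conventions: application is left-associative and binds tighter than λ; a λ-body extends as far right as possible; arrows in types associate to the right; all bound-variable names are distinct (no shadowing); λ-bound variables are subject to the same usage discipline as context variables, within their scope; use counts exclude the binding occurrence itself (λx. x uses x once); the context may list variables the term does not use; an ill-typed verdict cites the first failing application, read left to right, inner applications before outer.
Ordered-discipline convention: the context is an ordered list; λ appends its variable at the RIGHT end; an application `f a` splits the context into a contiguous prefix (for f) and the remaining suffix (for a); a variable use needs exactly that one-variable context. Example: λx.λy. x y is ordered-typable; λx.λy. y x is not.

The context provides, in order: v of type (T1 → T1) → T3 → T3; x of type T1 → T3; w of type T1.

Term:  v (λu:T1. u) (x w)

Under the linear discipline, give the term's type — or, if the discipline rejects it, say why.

term : T3
usage: v: 1, x: 1, w: 1, u (bound): 1
order of uses: v, u, x, w
typing: well-typed at T3
per-discipline verdicts: ordered ✓, linear ✓, affine ✓, relevant ✓, unrestricted ✓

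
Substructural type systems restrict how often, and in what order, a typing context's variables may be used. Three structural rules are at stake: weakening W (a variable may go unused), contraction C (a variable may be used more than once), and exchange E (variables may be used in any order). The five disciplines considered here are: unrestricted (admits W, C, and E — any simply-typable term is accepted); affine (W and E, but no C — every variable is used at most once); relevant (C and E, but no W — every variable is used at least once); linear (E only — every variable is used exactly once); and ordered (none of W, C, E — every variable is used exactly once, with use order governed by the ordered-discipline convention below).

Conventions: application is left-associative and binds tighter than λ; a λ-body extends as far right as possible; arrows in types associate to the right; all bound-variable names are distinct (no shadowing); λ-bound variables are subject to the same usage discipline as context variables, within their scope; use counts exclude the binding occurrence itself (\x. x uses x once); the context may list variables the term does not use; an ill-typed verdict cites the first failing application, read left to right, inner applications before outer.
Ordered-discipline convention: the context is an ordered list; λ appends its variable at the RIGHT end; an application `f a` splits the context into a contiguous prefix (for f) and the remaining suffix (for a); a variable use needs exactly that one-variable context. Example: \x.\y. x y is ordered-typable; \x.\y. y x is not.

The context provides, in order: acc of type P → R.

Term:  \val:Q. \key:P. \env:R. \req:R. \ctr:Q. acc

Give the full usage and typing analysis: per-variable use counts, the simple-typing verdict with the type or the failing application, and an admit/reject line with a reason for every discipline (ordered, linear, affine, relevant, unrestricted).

usage: acc=1, val (bound)=0, key (bound)=0, env (bound)=0, req (bound)=0, ctr (bound)=0
uses in reading order: acc
typing: the term checks, with type Q → P → R → R → Q → P → R
ordered: ✗ — val, key, env, req, ctr never used (weakening)
linear: ✗ — val, key, env, req, ctr never used (weakening)
affine: ✓ — at most one use each (acc, val, key, env, req, ctr)
relevant: ✗ — val, key, env, req, ctr never used (weakening)
unrestricted: ✓ — well-typed at Q → P → R → R → Q → P → R; no restrictions here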